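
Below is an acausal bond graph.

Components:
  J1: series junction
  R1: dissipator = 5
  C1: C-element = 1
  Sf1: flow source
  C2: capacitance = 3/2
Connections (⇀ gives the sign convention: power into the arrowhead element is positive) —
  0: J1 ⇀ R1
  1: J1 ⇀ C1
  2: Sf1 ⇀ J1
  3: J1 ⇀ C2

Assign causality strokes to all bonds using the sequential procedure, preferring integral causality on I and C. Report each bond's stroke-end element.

β2 |Sf1  (Sf1: flow source, stroke at near end)
β0 |J1  (J1 flow already set via bond 2)
β1 |J1  (J1: bond 2 brought flow, rest push out)
β3 |J1  (J1: bond 2 brought flow, rest push out)

b0 stroke at J1
b1 stroke at J1
b2 stroke at Sf1
b3 stroke at J1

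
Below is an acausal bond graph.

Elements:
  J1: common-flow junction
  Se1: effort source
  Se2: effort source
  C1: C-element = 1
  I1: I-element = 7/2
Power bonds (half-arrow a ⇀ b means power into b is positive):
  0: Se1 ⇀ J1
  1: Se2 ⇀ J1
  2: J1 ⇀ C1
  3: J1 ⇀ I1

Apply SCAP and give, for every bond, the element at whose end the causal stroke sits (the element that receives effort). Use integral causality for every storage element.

bond 0 stroke→J1  (source Se1 imposes e)
bond 1 stroke→J1  (Se2 (Se) sets effort on bond)
bond 2 stroke→J1  (C1 outputs effort q/C1)
bond 3 stroke→I1  (J1 needs exactly one f-in)

b0 |J1
b1 |J1
b2 |J1
b3 |I1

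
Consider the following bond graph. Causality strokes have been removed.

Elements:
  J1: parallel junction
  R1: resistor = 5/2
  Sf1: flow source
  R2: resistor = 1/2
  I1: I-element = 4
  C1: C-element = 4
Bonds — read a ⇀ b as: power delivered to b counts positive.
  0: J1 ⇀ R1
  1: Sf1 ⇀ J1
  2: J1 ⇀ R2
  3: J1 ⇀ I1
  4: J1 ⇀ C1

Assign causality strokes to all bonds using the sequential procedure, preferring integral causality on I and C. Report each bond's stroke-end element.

bond 0 stroke→R1
bond 1 stroke→Sf1
bond 2 stroke→R2
bond 3 stroke→I1
bond 4 stroke→J1

#1 →Sf1  (source Sf1 imposes f)
#3 →I1  (I1: I, integral causality)
#4 →J1  (C1 integral (e out))
#0 →R1  (common-e at J1 fixed by 4)
#2 →R2  (0-jn J1 has e-setter on 4)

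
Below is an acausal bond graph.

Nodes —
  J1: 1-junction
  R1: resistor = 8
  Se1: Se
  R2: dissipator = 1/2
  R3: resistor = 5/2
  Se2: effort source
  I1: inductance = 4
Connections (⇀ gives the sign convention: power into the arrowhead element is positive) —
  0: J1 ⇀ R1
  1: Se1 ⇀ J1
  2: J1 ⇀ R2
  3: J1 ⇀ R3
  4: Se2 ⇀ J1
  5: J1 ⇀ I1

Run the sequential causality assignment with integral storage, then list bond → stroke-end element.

bond 1 stroke→J1  (Se1 fixes effort; stroke away)
bond 4 stroke→J1  (source Se2 imposes e)
bond 5 stroke→I1  (I1: I, integral causality)
bond 0 stroke→J1  (J1: bond 5 brought flow, rest push out)
bond 2 stroke→J1  (J1: bond 5 brought flow, rest push out)
bond 3 stroke→J1  (J1 flow already set via bond 5)

#0 →J1
#1 →J1
#2 →J1
#3 →J1
#4 →J1
#5 →I1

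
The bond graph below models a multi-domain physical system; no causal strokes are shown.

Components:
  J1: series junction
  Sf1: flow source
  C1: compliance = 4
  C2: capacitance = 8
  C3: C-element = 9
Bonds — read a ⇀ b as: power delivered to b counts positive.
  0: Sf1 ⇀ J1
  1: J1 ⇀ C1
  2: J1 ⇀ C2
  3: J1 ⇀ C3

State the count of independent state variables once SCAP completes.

bond 0 →Sf1  (Sf1: flow source, stroke at near end)
bond 1 →J1  (J1: bond 0 brought flow, rest push out)
bond 2 →J1  (J1: bond 0 brought flow, rest push out)
bond 3 →J1  (1-jn J1 has f-setter on 0)

3  (C1, C2, C3 all integral)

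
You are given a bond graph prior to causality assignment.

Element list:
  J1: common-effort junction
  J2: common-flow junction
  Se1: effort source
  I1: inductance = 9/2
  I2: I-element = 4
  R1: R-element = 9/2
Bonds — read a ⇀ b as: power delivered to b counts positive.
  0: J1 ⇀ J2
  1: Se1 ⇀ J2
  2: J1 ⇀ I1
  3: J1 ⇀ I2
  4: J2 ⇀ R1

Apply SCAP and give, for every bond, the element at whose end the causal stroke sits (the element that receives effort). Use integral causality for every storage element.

#1 |J2  (source Se1 imposes e)
#2 |I1  (I1: I, integral causality)
#3 |I2  (prefer integral on I2)
#0 |J1  (J1: last free bond brings effort in)
#4 |J2  (J2: bond 0 brought flow, rest push out)

bond 0 stroke→J1
bond 1 stroke→J2
bond 2 stroke→I1
bond 3 stroke→I2
bond 4 stroke→J2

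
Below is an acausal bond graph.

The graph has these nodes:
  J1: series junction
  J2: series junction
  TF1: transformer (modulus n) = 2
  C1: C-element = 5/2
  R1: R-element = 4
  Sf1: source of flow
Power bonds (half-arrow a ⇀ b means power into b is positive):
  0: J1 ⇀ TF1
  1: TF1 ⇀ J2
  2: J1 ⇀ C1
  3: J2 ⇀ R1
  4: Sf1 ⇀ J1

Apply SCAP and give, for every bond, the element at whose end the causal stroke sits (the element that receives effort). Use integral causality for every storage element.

bond 0 stroke→J1
bond 1 stroke→TF1
bond 2 stroke→J1
bond 3 stroke→J2
bond 4 stroke→Sf1

bond 4 stroke at Sf1  (Sf1 (Sf) sets flow on bond)
bond 0 stroke at J1  (J1 flow already set via bond 4)
bond 2 stroke at J1  (J1: bond 4 brought flow, rest push out)
bond 1 stroke at TF1  (TF1: transformer flips bond 0)
bond 3 stroke at J2  (J2 flow already set via bond 1)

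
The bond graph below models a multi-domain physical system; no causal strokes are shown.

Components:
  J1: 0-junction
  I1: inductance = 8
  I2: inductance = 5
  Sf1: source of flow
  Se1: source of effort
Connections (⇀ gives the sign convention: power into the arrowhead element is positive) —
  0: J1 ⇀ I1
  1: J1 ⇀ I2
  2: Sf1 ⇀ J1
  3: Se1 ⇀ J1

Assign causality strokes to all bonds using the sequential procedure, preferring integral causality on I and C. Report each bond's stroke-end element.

b2 |Sf1  (Sf1: flow source, stroke at near end)
b3 |J1  (Se1 (Se) sets effort on bond)
b0 |I1  (J1 effort already set via bond 3)
b1 |I2  (J1 effort already set via bond 3)

β0 →I1
β1 →I2
β2 →Sf1
β3 →J1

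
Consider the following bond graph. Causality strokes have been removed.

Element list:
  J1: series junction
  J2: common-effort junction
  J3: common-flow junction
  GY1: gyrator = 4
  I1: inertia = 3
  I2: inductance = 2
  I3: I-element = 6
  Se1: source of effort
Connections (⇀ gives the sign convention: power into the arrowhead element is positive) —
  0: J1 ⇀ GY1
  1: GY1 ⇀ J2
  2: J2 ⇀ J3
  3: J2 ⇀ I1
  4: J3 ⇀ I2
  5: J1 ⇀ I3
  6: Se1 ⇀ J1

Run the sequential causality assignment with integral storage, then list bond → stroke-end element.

bond 0 stroke at J1
bond 1 stroke at J2
bond 2 stroke at J3
bond 3 stroke at I1
bond 4 stroke at I2
bond 5 stroke at I3
bond 6 stroke at J1

bond 6 stroke→J1  (Se1 (Se) sets effort on bond)
bond 3 stroke→I1  (prefer integral on I1)
bond 4 stroke→I2  (I2: I, integral causality)
bond 2 stroke→J3  (common-f at J3 fixed by 4)
bond 1 stroke→J2  (J2 needs exactly one e-in)
bond 0 stroke→J1  (GY1 both-in/both-out from 1)
bond 5 stroke→I3  (J1: last free bond brings flow in)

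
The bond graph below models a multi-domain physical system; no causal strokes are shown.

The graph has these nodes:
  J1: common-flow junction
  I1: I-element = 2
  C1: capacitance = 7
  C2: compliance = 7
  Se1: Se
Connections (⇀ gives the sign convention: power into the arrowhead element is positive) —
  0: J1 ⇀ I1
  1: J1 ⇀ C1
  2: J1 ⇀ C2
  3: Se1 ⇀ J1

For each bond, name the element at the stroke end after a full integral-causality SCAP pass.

β0 →I1
β1 →J1
β2 →J1
β3 →J1

#3 stroke→J1  (Se1 fixes effort; stroke away)
#0 stroke→I1  (prefer integral on I1)
#1 stroke→J1  (J1: bond 0 brought flow, rest push out)
#2 stroke→J1  (J1: bond 0 brought flow, rest push out)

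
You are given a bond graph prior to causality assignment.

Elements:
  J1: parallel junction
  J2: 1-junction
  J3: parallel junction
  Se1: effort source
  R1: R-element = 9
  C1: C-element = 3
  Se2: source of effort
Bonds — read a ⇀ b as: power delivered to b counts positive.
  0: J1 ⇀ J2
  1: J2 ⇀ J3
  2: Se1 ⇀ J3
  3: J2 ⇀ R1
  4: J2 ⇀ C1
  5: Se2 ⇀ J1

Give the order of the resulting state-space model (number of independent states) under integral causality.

1  (C1 all integral)

bond 2 stroke→J3  (Se1 (Se) sets effort on bond)
bond 5 stroke→J1  (source Se2 imposes e)
bond 0 stroke→J2  (0-jn J1 has e-setter on 5)
bond 1 stroke→J2  (0-jn J3 has e-setter on 2)
bond 4 stroke→J2  (prefer integral on C1)
bond 3 stroke→R1  (only one flow-in slot at J2)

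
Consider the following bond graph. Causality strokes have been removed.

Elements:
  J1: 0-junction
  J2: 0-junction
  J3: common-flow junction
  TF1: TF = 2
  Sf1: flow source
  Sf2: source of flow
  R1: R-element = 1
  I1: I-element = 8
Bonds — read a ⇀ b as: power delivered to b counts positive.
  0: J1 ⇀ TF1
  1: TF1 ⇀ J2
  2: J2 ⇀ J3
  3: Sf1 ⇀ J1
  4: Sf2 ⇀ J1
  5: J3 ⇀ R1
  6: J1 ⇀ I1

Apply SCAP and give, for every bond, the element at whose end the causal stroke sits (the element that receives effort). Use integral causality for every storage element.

#3 stroke→Sf1  (source Sf1 imposes f)
#4 stroke→Sf2  (source Sf2 imposes f)
#6 stroke→I1  (I1 outputs flow p/I1)
#0 stroke→J1  (J1 needs exactly one e-in)
#1 stroke→TF1  (TF TF1: opposite of bond 0)
#2 stroke→J2  (J2: last free bond brings effort in)
#5 stroke→J3  (J3 flow already set via bond 2)

β0 →J1
β1 →TF1
β2 →J2
β3 →Sf1
β4 →Sf2
β5 →J3
β6 →I1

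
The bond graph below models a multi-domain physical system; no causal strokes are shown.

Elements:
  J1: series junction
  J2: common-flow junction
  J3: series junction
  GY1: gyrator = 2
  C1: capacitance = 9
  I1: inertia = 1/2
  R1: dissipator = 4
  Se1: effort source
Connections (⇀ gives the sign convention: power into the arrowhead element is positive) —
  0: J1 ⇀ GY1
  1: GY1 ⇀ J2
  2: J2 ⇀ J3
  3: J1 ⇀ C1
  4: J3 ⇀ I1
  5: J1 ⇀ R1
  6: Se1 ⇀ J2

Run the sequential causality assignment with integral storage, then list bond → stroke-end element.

b6 →J2  (Se1 (Se) sets effort on bond)
b3 →J1  (C1: C, integral causality)
b4 →I1  (I1: I, integral causality)
b2 →J3  (J3 flow already set via bond 4)
b1 →J2  (1-jn J2 has f-setter on 2)
b0 →J1  (GY1: gyrator matches bond 1)
b5 →R1  (J1 needs exactly one f-in)

bond 0 |J1
bond 1 |J2
bond 2 |J3
bond 3 |J1
bond 4 |I1
bond 5 |R1
bond 6 |J2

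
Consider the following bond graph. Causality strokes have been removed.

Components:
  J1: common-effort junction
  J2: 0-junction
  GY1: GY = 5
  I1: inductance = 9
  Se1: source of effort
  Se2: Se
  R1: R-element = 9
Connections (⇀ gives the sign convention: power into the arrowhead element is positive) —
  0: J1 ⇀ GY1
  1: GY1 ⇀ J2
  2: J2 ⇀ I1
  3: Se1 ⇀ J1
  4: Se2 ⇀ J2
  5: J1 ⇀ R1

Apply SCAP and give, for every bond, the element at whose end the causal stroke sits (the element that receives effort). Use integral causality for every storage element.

#0 stroke at GY1
#1 stroke at GY1
#2 stroke at I1
#3 stroke at J1
#4 stroke at J2
#5 stroke at R1

bond 3 →J1  (Se1 fixes effort; stroke away)
bond 4 →J2  (source Se2 imposes e)
bond 0 →GY1  (J1: bond 3 brought effort, rest push out)
bond 5 →R1  (0-jn J1 has e-setter on 3)
bond 1 →GY1  (J2: bond 4 brought effort, rest push out)
bond 2 →I1  (common-e at J2 fixed by 4)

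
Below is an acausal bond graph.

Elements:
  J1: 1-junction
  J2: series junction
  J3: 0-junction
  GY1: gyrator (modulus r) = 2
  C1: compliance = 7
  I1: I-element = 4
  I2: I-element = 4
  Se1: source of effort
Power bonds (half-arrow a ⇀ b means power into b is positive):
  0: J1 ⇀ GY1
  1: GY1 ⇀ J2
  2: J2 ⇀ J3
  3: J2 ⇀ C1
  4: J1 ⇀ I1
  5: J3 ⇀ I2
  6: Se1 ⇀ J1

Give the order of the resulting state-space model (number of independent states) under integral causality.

3  (C1, I1, I2 all integral)

β6 |J1  (Se1 fixes effort; stroke away)
β3 |J2  (C1 integral (e out))
β4 |I1  (I1 integral (f out))
β0 |J1  (J1 flow already set via bond 4)
β1 |J2  (through GY1, causality inverts; strokes same side of GY1)
β2 |J3  (closing 1-jn rule on J2)
β5 |I2  (0-jn J3 has e-setter on 2)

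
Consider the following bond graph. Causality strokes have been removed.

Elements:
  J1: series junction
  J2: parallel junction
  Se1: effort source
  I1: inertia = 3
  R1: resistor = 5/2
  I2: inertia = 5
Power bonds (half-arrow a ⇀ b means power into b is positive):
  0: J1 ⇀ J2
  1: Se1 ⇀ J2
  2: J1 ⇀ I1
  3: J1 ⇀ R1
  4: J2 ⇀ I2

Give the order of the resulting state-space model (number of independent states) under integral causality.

β1 |J2  (Se1: effort source, stroke at far end)
β0 |J1  (J2 effort already set via bond 1)
β4 |I2  (J2: bond 1 brought effort, rest push out)
β2 |I1  (I1: I, integral causality)
β3 |J1  (J1 flow already set via bond 2)

2  (I1, I2 all integral)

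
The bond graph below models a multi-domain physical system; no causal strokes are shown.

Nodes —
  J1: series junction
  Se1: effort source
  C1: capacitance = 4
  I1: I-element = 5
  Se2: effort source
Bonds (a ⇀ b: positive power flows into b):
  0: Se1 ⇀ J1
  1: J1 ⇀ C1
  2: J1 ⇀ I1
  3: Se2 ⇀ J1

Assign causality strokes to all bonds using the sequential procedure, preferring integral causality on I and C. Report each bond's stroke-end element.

bond 0 →J1  (Se1 (Se) sets effort on bond)
bond 3 →J1  (source Se2 imposes e)
bond 1 →J1  (prefer integral on C1)
bond 2 →I1  (closing 1-jn rule on J1)

#0 →J1
#1 →J1
#2 →I1
#3 →J1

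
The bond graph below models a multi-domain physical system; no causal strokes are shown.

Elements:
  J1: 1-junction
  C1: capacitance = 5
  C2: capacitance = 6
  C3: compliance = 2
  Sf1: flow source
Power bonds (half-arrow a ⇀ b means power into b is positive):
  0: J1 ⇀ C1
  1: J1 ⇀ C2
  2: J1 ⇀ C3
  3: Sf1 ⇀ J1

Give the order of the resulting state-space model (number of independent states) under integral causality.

3  (C1, C2, C3 all integral)

#3 stroke→Sf1  (Sf1: flow source, stroke at near end)
#0 stroke→J1  (J1 flow already set via bond 3)
#1 stroke→J1  (J1: bond 3 brought flow, rest push out)
#2 stroke→J1  (1-jn J1 has f-setter on 3)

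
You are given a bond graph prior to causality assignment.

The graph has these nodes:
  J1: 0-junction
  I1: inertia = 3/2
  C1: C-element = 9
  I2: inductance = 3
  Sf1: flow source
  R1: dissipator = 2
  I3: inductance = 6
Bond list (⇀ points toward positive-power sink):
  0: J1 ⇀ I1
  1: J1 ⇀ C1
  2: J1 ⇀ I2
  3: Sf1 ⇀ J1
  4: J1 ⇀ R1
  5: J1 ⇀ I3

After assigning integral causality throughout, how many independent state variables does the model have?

β3 |Sf1  (Sf1: flow source, stroke at near end)
β0 |I1  (I1 outputs flow p/I1)
β1 |J1  (C1 integral (e out))
β2 |I2  (J1: bond 1 brought effort, rest push out)
β4 |R1  (J1 effort already set via bond 1)
β5 |I3  (J1: bond 1 brought effort, rest push out)

4  (C1, I1, I2, I3 all integral)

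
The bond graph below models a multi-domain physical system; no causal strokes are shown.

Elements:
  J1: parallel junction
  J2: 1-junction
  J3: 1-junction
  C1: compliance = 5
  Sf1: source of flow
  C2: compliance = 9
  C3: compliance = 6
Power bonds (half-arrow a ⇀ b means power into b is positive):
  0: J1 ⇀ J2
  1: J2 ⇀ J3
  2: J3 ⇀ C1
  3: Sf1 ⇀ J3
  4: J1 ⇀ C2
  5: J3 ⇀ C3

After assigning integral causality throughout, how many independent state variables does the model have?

β3 →Sf1  (Sf1: flow source, stroke at near end)
β1 →J3  (1-jn J3 has f-setter on 3)
β2 →J3  (1-jn J3 has f-setter on 3)
β5 →J3  (J3: bond 3 brought flow, rest push out)
β0 →J2  (common-f at J2 fixed by 1)
β4 →J1  (J1 needs exactly one e-in)

3  (C1, C2, C3 all integral)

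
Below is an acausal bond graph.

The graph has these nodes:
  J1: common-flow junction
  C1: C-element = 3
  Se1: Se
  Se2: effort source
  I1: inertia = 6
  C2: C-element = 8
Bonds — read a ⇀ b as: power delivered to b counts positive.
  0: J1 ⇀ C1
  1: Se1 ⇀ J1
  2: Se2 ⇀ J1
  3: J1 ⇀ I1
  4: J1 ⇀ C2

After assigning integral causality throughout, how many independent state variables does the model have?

3  (C1, C2, I1 all integral)

bond 1 |J1  (Se1 fixes effort; stroke away)
bond 2 |J1  (source Se2 imposes e)
bond 0 |J1  (C1 integral (e out))
bond 3 |I1  (I1 outputs flow p/I1)
bond 4 |J1  (J1: bond 3 brought flow, rest push out)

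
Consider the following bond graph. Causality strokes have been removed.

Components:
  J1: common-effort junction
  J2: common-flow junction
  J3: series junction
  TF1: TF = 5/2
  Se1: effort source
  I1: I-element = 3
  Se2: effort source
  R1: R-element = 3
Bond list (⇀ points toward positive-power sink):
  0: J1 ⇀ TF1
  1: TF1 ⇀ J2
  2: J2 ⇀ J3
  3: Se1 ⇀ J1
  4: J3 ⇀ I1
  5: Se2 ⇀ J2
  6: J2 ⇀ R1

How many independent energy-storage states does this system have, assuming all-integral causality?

1  (I1 all integral)

β3 →J1  (Se1 (Se) sets effort on bond)
β5 →J2  (source Se2 imposes e)
β0 →TF1  (J1 effort already set via bond 3)
β1 →J2  (TF1 one-in-one-out from 0)
β4 →I1  (prefer integral on I1)
β2 →J3  (common-f at J3 fixed by 4)
β6 →J2  (common-f at J2 fixed by 2)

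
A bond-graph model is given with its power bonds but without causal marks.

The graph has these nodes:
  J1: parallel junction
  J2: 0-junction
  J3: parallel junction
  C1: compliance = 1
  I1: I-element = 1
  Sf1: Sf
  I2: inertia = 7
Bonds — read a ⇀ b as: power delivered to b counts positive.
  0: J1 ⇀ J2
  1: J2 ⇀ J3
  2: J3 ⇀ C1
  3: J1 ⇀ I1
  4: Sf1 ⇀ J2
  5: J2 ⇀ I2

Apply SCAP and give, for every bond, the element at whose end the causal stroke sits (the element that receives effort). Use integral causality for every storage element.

b4 stroke at Sf1  (source Sf1 imposes f)
b2 stroke at J3  (prefer integral on C1)
b1 stroke at J2  (common-e at J3 fixed by 2)
b0 stroke at J1  (J2: bond 1 brought effort, rest push out)
b5 stroke at I2  (J2 effort already set via bond 1)
b3 stroke at I1  (J1: bond 0 brought effort, rest push out)

b0 →J1
b1 →J2
b2 →J3
b3 →I1
b4 →Sf1
b5 →I2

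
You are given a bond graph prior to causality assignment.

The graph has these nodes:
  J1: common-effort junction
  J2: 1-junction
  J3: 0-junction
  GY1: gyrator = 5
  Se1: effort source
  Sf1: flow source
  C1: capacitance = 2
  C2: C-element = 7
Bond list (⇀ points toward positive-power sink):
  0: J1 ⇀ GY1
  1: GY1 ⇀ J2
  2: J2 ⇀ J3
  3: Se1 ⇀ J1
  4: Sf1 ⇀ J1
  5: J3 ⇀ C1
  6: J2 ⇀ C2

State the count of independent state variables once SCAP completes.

2  (C1, C2 all integral)

#3 |J1  (Se1 (Se) sets effort on bond)
#4 |Sf1  (Sf1: flow source, stroke at near end)
#0 |GY1  (J1 effort already set via bond 3)
#1 |GY1  (through GY1, causality inverts; strokes same side of GY1)
#2 |J2  (1-jn J2 has f-setter on 1)
#6 |J2  (common-f at J2 fixed by 1)
#5 |J3  (J3 needs exactly one e-in)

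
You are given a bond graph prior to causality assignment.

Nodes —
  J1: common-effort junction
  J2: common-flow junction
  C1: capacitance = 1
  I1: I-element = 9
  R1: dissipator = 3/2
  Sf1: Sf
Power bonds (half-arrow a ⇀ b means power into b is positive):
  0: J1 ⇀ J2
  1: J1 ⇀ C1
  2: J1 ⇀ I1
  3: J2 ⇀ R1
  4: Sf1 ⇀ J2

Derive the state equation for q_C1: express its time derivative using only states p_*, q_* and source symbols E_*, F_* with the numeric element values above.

dq_C1/dt = -F_Sf1 - p_I1/9

bond 4 |Sf1  (Sf1 fixes flow; stroke at Sf1)
bond 0 |J2  (J2 flow already set via bond 4)
bond 3 |J2  (J2 flow already set via bond 4)
bond 1 |J1  (C1: C, integral causality)
bond 2 |I1  (common-e at J1 fixed by 1)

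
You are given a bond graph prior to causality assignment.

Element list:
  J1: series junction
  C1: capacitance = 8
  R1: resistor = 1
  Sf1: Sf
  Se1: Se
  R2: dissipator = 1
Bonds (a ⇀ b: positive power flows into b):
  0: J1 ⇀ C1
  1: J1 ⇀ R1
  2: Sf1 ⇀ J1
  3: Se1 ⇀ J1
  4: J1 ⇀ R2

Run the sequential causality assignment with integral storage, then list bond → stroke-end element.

b2 stroke at Sf1  (Sf1 (Sf) sets flow on bond)
b3 stroke at J1  (source Se1 imposes e)
b0 stroke at J1  (J1 flow already set via bond 2)
b1 stroke at J1  (common-f at J1 fixed by 2)
b4 stroke at J1  (J1 flow already set via bond 2)

bond 0 stroke at J1
bond 1 stroke at J1
bond 2 stroke at Sf1
bond 3 stroke at J1
bond 4 stroke at J1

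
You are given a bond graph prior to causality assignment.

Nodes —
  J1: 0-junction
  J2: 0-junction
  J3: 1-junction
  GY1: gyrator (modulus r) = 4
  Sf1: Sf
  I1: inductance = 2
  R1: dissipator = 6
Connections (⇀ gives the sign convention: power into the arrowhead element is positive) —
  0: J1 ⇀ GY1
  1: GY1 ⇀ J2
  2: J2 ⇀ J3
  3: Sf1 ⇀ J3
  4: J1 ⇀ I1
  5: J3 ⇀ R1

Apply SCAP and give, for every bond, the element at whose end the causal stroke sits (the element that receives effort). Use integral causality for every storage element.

#0 |J1
#1 |J2
#2 |J3
#3 |Sf1
#4 |I1
#5 |J3

b3 |Sf1  (Sf1 (Sf) sets flow on bond)
b2 |J3  (common-f at J3 fixed by 3)
b5 |J3  (common-f at J3 fixed by 3)
b1 |J2  (closing 0-jn rule on J2)
b0 |J1  (GY GY1: same side as bond 1)
b4 |I1  (common-e at J1 fixed by 0)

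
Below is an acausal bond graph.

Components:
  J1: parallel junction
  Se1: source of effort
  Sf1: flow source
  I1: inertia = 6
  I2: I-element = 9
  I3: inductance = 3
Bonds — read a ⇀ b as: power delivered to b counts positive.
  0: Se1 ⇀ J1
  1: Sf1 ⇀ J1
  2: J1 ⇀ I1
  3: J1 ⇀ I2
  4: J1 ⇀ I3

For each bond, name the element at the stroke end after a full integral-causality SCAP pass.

β0 →J1
β1 →Sf1
β2 →I1
β3 →I2
β4 →I3

#0 →J1  (Se1 (Se) sets effort on bond)
#1 →Sf1  (Sf1 fixes flow; stroke at Sf1)
#2 →I1  (common-e at J1 fixed by 0)
#3 →I2  (J1 effort already set via bond 0)
#4 →I3  (common-e at J1 fixed by 0)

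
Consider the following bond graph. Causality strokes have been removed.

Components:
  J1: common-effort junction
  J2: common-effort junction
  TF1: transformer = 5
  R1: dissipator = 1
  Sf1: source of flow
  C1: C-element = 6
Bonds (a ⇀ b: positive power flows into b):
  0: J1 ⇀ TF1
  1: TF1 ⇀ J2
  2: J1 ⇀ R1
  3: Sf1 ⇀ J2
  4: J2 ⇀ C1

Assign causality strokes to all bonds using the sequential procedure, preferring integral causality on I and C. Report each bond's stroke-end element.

β3 stroke→Sf1  (Sf1 fixes flow; stroke at Sf1)
β4 stroke→J2  (prefer integral on C1)
β1 stroke→TF1  (0-jn J2 has e-setter on 4)
β0 stroke→J1  (through TF1, causality passes straight; one stroke at TF1)
β2 stroke→R1  (common-e at J1 fixed by 0)

b0 stroke→J1
b1 stroke→TF1
b2 stroke→R1
b3 stroke→Sf1
b4 stroke→J2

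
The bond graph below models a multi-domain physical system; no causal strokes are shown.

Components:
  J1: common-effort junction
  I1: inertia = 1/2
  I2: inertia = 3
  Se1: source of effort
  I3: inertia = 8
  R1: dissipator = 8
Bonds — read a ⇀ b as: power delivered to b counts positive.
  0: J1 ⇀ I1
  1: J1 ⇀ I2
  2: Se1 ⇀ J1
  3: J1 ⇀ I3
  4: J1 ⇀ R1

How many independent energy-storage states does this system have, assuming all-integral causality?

β2 |J1  (Se1 (Se) sets effort on bond)
β0 |I1  (common-e at J1 fixed by 2)
β1 |I2  (J1 effort already set via bond 2)
β3 |I3  (common-e at J1 fixed by 2)
β4 |R1  (0-jn J1 has e-setter on 2)

3  (I1, I2, I3 all integral)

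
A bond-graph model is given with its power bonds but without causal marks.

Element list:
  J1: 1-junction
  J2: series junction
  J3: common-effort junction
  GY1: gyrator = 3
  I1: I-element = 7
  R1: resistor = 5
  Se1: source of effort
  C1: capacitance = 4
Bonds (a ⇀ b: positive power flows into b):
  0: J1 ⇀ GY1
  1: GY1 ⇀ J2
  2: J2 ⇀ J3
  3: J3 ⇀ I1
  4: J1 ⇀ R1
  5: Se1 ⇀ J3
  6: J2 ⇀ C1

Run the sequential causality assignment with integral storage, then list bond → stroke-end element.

#0 |GY1
#1 |GY1
#2 |J2
#3 |I1
#4 |J1
#5 |J3
#6 |J2

bond 5 stroke at J3  (Se1 fixes effort; stroke away)
bond 2 stroke at J2  (J3 effort already set via bond 5)
bond 3 stroke at I1  (0-jn J3 has e-setter on 5)
bond 6 stroke at J2  (C1 integral (e out))
bond 1 stroke at GY1  (only one flow-in slot at J2)
bond 0 stroke at GY1  (GY1 both-in/both-out from 1)
bond 4 stroke at J1  (common-f at J1 fixed by 0)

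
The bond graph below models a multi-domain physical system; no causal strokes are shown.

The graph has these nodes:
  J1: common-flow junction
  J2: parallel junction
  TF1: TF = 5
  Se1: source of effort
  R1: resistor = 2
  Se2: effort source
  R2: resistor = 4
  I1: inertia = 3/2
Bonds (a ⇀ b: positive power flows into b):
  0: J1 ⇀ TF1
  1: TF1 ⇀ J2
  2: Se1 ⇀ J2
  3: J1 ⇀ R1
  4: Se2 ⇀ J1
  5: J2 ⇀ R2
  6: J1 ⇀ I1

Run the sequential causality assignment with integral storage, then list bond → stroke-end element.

#2 stroke at J2  (source Se1 imposes e)
#4 stroke at J1  (Se2: effort source, stroke at far end)
#1 stroke at TF1  (0-jn J2 has e-setter on 2)
#5 stroke at R2  (0-jn J2 has e-setter on 2)
#0 stroke at J1  (TF TF1: opposite of bond 1)
#6 stroke at I1  (I1 outputs flow p/I1)
#3 stroke at J1  (J1: bond 6 brought flow, rest push out)

bond 0 →J1
bond 1 →TF1
bond 2 →J2
bond 3 →J1
bond 4 →J1
bond 5 →R2
bond 6 →I1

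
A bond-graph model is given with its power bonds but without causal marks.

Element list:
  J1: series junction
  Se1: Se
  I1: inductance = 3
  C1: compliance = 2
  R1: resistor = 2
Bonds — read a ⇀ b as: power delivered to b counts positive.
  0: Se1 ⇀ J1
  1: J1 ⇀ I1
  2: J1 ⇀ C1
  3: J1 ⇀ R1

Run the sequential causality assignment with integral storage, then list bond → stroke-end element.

β0 |J1  (Se1: effort source, stroke at far end)
β1 |I1  (I1 outputs flow p/I1)
β2 |J1  (J1: bond 1 brought flow, rest push out)
β3 |J1  (common-f at J1 fixed by 1)

bond 0 →J1
bond 1 →I1
bond 2 →J1
bond 3 →J1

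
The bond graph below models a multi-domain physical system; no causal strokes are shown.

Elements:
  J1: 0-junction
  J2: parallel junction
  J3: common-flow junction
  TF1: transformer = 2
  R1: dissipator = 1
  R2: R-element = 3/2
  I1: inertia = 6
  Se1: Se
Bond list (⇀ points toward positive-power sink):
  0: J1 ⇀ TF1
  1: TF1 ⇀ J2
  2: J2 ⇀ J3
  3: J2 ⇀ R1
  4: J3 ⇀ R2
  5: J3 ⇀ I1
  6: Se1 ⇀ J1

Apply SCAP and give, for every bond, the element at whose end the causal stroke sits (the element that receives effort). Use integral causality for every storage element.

#0 →TF1
#1 →J2
#2 →J3
#3 →R1
#4 →J3
#5 →I1
#6 →J1

#6 stroke at J1  (Se1 (Se) sets effort on bond)
#0 stroke at TF1  (J1 effort already set via bond 6)
#1 stroke at J2  (TF TF1: opposite of bond 0)
#2 stroke at J3  (common-e at J2 fixed by 1)
#3 stroke at R1  (J2: bond 1 brought effort, rest push out)
#5 stroke at I1  (prefer integral on I1)
#4 stroke at J3  (J3 flow already set via bond 5)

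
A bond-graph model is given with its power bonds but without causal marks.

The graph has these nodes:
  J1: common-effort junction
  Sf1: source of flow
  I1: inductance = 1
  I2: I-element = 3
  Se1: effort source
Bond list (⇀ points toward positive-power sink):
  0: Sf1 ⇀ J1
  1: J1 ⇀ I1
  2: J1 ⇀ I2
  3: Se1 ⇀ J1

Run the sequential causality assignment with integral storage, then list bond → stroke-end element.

bond 0 stroke→Sf1
bond 1 stroke→I1
bond 2 stroke→I2
bond 3 stroke→J1

b0 →Sf1  (Sf1 fixes flow; stroke at Sf1)
b3 →J1  (Se1 fixes effort; stroke away)
b1 →I1  (J1 effort already set via bond 3)
b2 →I2  (J1: bond 3 brought effort, rest push out)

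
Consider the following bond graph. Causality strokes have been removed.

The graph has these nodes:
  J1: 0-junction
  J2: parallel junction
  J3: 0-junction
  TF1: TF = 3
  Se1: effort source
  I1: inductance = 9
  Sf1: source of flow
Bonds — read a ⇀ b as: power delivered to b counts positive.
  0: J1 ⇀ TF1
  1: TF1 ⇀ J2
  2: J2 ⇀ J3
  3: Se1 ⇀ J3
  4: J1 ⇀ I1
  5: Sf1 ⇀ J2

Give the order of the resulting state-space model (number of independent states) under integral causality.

b3 →J3  (Se1 fixes effort; stroke away)
b5 →Sf1  (Sf1 (Sf) sets flow on bond)
b2 →J2  (common-e at J3 fixed by 3)
b1 →TF1  (J2: bond 2 brought effort, rest push out)
b0 →J1  (TF1 one-in-one-out from 1)
b4 →I1  (0-jn J1 has e-setter on 0)

1  (I1 all integral)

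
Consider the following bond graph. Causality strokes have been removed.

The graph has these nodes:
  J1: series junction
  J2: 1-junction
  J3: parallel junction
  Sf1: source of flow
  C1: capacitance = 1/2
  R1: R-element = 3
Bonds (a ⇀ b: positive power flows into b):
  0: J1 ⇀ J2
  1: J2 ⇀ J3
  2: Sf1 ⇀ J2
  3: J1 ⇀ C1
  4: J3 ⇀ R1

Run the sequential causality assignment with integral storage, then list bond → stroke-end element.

bond 0 |J2
bond 1 |J2
bond 2 |Sf1
bond 3 |J1
bond 4 |J3

bond 2 →Sf1  (Sf1 fixes flow; stroke at Sf1)
bond 0 →J2  (1-jn J2 has f-setter on 2)
bond 1 →J2  (1-jn J2 has f-setter on 2)
bond 4 →J3  (J3 needs exactly one e-in)
bond 3 →J1  (J1 flow already set via bond 0)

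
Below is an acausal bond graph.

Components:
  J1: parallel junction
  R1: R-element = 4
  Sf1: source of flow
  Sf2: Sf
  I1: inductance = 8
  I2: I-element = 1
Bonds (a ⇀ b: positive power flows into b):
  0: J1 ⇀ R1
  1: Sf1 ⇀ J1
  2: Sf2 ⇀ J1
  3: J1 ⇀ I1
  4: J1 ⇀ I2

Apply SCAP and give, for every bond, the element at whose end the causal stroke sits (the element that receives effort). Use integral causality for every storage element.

β0 →J1
β1 →Sf1
β2 →Sf2
β3 →I1
β4 →I2

bond 1 |Sf1  (Sf1 (Sf) sets flow on bond)
bond 2 |Sf2  (Sf2 fixes flow; stroke at Sf2)
bond 3 |I1  (prefer integral on I1)
bond 4 |I2  (prefer integral on I2)
bond 0 |J1  (closing 0-jn rule on J1)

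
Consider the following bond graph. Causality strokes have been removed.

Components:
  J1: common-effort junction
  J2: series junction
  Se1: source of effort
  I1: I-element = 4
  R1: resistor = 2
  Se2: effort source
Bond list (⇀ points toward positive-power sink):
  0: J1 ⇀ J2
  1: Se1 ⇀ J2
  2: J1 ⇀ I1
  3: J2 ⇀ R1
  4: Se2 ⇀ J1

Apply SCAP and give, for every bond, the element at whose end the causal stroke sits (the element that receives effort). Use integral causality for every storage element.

b1 →J2  (Se1: effort source, stroke at far end)
b4 →J1  (source Se2 imposes e)
b0 →J2  (common-e at J1 fixed by 4)
b2 →I1  (J1 effort already set via bond 4)
b3 →R1  (J2 needs exactly one f-in)

bond 0 |J2
bond 1 |J2
bond 2 |I1
bond 3 |R1
bond 4 |J1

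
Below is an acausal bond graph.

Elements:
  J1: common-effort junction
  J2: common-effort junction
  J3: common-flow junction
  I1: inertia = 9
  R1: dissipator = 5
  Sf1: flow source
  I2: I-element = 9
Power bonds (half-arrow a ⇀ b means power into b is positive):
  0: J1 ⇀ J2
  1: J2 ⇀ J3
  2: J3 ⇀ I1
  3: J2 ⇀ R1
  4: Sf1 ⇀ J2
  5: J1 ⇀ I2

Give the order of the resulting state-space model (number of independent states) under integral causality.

#4 →Sf1  (Sf1 fixes flow; stroke at Sf1)
#2 →I1  (I1: I, integral causality)
#1 →J3  (J3: bond 2 brought flow, rest push out)
#5 →I2  (I2 outputs flow p/I2)
#0 →J1  (J1: last free bond brings effort in)
#3 →J2  (only one effort-in slot at J2)

2  (I1, I2 all integral)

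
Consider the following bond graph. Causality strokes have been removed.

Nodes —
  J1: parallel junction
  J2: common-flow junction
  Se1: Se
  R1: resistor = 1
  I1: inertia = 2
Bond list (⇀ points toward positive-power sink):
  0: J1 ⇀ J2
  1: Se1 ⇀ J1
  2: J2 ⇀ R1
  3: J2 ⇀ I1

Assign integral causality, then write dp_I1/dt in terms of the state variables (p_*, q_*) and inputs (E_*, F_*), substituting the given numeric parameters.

bond 1 stroke at J1  (Se1: effort source, stroke at far end)
bond 0 stroke at J2  (J1 effort already set via bond 1)
bond 3 stroke at I1  (I1 integral (f out))
bond 2 stroke at J2  (J2: bond 3 brought flow, rest push out)

dp_I1/dt = E_Se1 - p_I1/2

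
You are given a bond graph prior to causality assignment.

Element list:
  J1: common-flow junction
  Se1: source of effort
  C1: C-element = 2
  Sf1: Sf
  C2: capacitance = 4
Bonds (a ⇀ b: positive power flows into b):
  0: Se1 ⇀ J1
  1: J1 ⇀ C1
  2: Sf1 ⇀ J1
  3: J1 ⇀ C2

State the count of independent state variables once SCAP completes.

2  (C1, C2 all integral)

#0 →J1  (Se1: effort source, stroke at far end)
#2 →Sf1  (Sf1 fixes flow; stroke at Sf1)
#1 →J1  (J1 flow already set via bond 2)
#3 →J1  (J1: bond 2 brought flow, rest push out)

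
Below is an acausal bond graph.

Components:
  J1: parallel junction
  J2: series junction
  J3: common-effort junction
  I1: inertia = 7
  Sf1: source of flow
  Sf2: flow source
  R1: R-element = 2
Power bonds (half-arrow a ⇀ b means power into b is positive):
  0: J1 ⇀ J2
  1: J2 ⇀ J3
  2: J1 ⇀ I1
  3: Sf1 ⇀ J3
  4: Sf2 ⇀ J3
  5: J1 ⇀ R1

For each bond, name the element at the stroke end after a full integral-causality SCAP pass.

b0 stroke→J2
b1 stroke→J3
b2 stroke→I1
b3 stroke→Sf1
b4 stroke→Sf2
b5 stroke→J1

b3 →Sf1  (source Sf1 imposes f)
b4 →Sf2  (source Sf2 imposes f)
b1 →J3  (only one effort-in slot at J3)
b0 →J2  (J2 flow already set via bond 1)
b2 →I1  (prefer integral on I1)
b5 →J1  (J1 needs exactly one e-in)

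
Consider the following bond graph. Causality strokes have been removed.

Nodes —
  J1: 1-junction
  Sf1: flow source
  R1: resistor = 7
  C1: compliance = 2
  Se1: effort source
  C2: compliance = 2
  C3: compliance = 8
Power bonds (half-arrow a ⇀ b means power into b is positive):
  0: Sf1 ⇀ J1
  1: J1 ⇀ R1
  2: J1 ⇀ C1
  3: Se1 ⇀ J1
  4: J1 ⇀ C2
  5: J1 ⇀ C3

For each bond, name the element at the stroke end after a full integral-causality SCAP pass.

β0 →Sf1
β1 →J1
β2 →J1
β3 →J1
β4 →J1
β5 →J1

bond 0 stroke at Sf1  (Sf1 (Sf) sets flow on bond)
bond 3 stroke at J1  (source Se1 imposes e)
bond 1 stroke at J1  (J1 flow already set via bond 0)
bond 2 stroke at J1  (1-jn J1 has f-setter on 0)
bond 4 stroke at J1  (common-f at J1 fixed by 0)
bond 5 stroke at J1  (J1: bond 0 brought flow, rest push out)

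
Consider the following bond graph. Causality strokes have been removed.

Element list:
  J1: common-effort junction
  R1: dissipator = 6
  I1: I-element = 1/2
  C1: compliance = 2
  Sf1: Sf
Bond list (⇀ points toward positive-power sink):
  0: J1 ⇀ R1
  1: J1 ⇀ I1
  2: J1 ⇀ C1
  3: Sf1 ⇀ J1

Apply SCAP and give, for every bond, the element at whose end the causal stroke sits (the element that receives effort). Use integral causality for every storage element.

#0 →R1
#1 →I1
#2 →J1
#3 →Sf1

#3 stroke at Sf1  (source Sf1 imposes f)
#1 stroke at I1  (prefer integral on I1)
#2 stroke at J1  (prefer integral on C1)
#0 stroke at R1  (0-jn J1 has e-setter on 2)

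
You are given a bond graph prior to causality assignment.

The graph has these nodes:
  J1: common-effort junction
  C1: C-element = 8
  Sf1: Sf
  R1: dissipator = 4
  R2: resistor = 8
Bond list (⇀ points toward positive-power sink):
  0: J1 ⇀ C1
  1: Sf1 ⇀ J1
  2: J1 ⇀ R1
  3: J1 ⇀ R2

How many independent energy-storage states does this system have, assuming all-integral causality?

b1 →Sf1  (Sf1 (Sf) sets flow on bond)
b0 →J1  (C1 integral (e out))
b2 →R1  (J1 effort already set via bond 0)
b3 →R2  (common-e at J1 fixed by 0)

1  (C1 all integral)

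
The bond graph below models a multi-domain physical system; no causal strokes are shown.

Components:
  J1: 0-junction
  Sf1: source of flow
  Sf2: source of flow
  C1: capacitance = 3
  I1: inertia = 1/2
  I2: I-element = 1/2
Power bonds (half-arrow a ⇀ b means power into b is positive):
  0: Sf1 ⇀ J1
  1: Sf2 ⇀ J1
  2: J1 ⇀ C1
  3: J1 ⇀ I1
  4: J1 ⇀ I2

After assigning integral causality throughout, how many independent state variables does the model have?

b0 stroke→Sf1  (source Sf1 imposes f)
b1 stroke→Sf2  (Sf2 fixes flow; stroke at Sf2)
b2 stroke→J1  (C1 integral (e out))
b3 stroke→I1  (common-e at J1 fixed by 2)
b4 stroke→I2  (common-e at J1 fixed by 2)

3  (C1, I1, I2 all integral)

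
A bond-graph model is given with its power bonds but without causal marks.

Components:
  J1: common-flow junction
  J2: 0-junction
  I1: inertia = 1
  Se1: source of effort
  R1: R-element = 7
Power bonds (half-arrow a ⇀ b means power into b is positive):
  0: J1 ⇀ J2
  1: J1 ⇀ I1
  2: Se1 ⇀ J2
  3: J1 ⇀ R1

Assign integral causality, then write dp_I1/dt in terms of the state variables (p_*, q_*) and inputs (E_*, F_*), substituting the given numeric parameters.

β2 →J2  (Se1 (Se) sets effort on bond)
β0 →J1  (J2: bond 2 brought effort, rest push out)
β1 →I1  (I1 integral (f out))
β3 →J1  (J1: bond 1 brought flow, rest push out)

dp_I1/dt = -E_Se1 - 7*p_I1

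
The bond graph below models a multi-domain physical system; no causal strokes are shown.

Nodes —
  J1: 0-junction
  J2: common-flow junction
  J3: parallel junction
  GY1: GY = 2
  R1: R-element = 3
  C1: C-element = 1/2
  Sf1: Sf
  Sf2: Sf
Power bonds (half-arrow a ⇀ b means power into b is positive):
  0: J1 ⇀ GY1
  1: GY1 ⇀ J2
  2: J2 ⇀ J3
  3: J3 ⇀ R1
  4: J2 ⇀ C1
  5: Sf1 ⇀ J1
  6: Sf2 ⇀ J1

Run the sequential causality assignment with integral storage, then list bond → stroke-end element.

β5 →Sf1  (Sf1: flow source, stroke at near end)
β6 →Sf2  (Sf2 (Sf) sets flow on bond)
β0 →J1  (J1: last free bond brings effort in)
β1 →J2  (GY1 both-in/both-out from 0)
β4 →J2  (prefer integral on C1)
β2 →J3  (J2: last free bond brings flow in)
β3 →R1  (J3: bond 2 brought effort, rest push out)

#0 →J1
#1 →J2
#2 →J3
#3 →R1
#4 →J2
#5 →Sf1
#6 →Sf2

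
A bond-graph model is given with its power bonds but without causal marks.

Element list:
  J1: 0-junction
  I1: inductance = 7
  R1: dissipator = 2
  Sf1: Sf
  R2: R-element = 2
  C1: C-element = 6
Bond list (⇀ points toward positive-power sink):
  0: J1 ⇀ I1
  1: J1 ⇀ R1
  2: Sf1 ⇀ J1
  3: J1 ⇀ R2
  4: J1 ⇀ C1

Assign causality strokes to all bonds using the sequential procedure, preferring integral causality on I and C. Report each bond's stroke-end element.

β0 |I1
β1 |R1
β2 |Sf1
β3 |R2
β4 |J1

b2 stroke→Sf1  (source Sf1 imposes f)
b0 stroke→I1  (I1 outputs flow p/I1)
b4 stroke→J1  (C1 outputs effort q/C1)
b1 stroke→R1  (J1: bond 4 brought effort, rest push out)
b3 stroke→R2  (0-jn J1 has e-setter on 4)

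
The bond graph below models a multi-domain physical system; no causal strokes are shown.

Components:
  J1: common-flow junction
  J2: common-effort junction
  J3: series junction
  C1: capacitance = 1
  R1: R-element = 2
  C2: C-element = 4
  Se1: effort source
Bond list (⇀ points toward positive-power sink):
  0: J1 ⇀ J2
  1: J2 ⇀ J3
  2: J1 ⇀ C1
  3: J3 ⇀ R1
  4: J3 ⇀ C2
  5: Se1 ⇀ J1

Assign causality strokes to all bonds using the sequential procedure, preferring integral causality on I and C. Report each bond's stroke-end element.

b5 →J1  (source Se1 imposes e)
b2 →J1  (prefer integral on C1)
b0 →J2  (J1: last free bond brings flow in)
b1 →J3  (J2 effort already set via bond 0)
b4 →J3  (C2: C, integral causality)
b3 →R1  (closing 1-jn rule on J3)

b0 stroke at J2
b1 stroke at J3
b2 stroke at J1
b3 stroke at R1
b4 stroke at J3
b5 stroke at J1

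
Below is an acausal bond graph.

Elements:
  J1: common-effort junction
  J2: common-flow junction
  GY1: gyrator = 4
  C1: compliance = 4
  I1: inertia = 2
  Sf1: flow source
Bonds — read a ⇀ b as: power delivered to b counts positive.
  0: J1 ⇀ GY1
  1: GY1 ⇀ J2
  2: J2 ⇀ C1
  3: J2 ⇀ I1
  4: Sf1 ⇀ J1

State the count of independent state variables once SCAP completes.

b4 stroke→Sf1  (Sf1: flow source, stroke at near end)
b0 stroke→J1  (J1: last free bond brings effort in)
b1 stroke→J2  (GY1: gyrator matches bond 0)
b2 stroke→J2  (C1 integral (e out))
b3 stroke→I1  (J2 needs exactly one f-in)

2  (C1, I1 all integral)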